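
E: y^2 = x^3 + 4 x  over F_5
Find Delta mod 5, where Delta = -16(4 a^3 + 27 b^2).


4 a^3 + 27 b^2 = 4*4^3 + 27*0^2 = 256 + 0 = 256
Delta = -16 * (256) = -4096
Delta mod 5 = 4

Delta = 4 (mod 5)


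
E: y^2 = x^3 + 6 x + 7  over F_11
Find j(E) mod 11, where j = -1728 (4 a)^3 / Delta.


Delta = -16(4 a^3 + 27 b^2) mod 11 = 10
-1728 * (4 a)^3 = -1728 * (4*6)^3 mod 11 = 3
j = 3 * 10^(-1) mod 11 = 8

j = 8 (mod 11)


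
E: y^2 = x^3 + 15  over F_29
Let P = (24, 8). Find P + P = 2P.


Doubling: s = (3 x1^2 + a) / (2 y1)
s = (3*24^2 + 0) / (2*8) mod 29 = 21
x3 = s^2 - 2 x1 mod 29 = 21^2 - 2*24 = 16
y3 = s (x1 - x3) - y1 mod 29 = 21 * (24 - 16) - 8 = 15

2P = (16, 15)


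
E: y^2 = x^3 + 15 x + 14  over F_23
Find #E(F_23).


For each x in F_23, count y with y^2 = x^3 + 15 x + 14 mod 23:
  x = 2: RHS = 6, y in [11, 12]  -> 2 point(s)
  x = 4: RHS = 0, y in [0]  -> 1 point(s)
  x = 7: RHS = 2, y in [5, 18]  -> 2 point(s)
  x = 8: RHS = 2, y in [5, 18]  -> 2 point(s)
  x = 9: RHS = 4, y in [2, 21]  -> 2 point(s)
  x = 12: RHS = 13, y in [6, 17]  -> 2 point(s)
  x = 14: RHS = 1, y in [1, 22]  -> 2 point(s)
  x = 15: RHS = 3, y in [7, 16]  -> 2 point(s)
  x = 16: RHS = 3, y in [7, 16]  -> 2 point(s)
Affine points: 17. Add the point at infinity: total = 18.

#E(F_23) = 18


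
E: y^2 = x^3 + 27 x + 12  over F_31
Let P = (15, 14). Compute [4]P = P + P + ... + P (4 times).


k = 4 = 100_2 (binary, LSB first: 001)
Double-and-add from P = (15, 14):
  bit 0 = 0: acc unchanged = O
  bit 1 = 0: acc unchanged = O
  bit 2 = 1: acc = O + (13, 24) = (13, 24)

4P = (13, 24)


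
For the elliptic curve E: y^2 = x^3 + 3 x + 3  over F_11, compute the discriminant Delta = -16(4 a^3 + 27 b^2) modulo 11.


4 a^3 + 27 b^2 = 4*3^3 + 27*3^2 = 108 + 243 = 351
Delta = -16 * (351) = -5616
Delta mod 11 = 5

Delta = 5 (mod 11)


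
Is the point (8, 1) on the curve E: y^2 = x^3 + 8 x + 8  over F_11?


Check whether y^2 = x^3 + 8 x + 8 (mod 11) for (x, y) = (8, 1).
LHS: y^2 = 1^2 mod 11 = 1
RHS: x^3 + 8 x + 8 = 8^3 + 8*8 + 8 mod 11 = 1
LHS = RHS

Yes, on the curve


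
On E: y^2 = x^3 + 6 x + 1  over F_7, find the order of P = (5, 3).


Compute successive multiples of P until we hit O:
  1P = (5, 3)
  2P = (6, 1)
  3P = (0, 1)
  4P = (3, 2)
  5P = (1, 6)
  6P = (2, 0)
  7P = (1, 1)
  8P = (3, 5)
  ... (continuing to 12P)
  12P = O

ord(P) = 12


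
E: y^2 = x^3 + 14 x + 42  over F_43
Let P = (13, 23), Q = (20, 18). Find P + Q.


P != Q, so use the chord formula.
s = (y2 - y1) / (x2 - x1) = (38) / (7) mod 43 = 30
x3 = s^2 - x1 - x2 mod 43 = 30^2 - 13 - 20 = 7
y3 = s (x1 - x3) - y1 mod 43 = 30 * (13 - 7) - 23 = 28

P + Q = (7, 28)


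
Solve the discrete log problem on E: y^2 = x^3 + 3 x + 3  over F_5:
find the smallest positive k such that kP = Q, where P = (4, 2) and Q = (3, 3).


Enumerate multiples of P until we hit Q = (3, 3):
  1P = (4, 2)
  2P = (3, 2)
  3P = (3, 3)
Match found at i = 3.

k = 3


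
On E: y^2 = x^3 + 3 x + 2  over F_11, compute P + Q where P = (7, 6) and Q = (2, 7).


P != Q, so use the chord formula.
s = (y2 - y1) / (x2 - x1) = (1) / (6) mod 11 = 2
x3 = s^2 - x1 - x2 mod 11 = 2^2 - 7 - 2 = 6
y3 = s (x1 - x3) - y1 mod 11 = 2 * (7 - 6) - 6 = 7

P + Q = (6, 7)


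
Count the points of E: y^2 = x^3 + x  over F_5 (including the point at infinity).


For each x in F_5, count y with y^2 = x^3 + 1 x + 0 mod 5:
  x = 0: RHS = 0, y in [0]  -> 1 point(s)
  x = 2: RHS = 0, y in [0]  -> 1 point(s)
  x = 3: RHS = 0, y in [0]  -> 1 point(s)
Affine points: 3. Add the point at infinity: total = 4.

#E(F_5) = 4


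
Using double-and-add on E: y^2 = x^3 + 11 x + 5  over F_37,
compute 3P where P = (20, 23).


k = 3 = 11_2 (binary, LSB first: 11)
Double-and-add from P = (20, 23):
  bit 0 = 1: acc = O + (20, 23) = (20, 23)
  bit 1 = 1: acc = (20, 23) + (6, 19) = (36, 20)

3P = (36, 20)


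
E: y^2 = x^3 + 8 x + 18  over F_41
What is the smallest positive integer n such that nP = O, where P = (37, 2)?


Compute successive multiples of P until we hit O:
  1P = (37, 2)
  2P = (40, 38)
  3P = (26, 7)
  4P = (27, 27)
  5P = (14, 2)
  6P = (31, 39)
  7P = (19, 10)
  8P = (10, 27)
  ... (continuing to 23P)
  23P = O

ord(P) = 23


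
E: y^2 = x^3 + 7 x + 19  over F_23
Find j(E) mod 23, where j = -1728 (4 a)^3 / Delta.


Delta = -16(4 a^3 + 27 b^2) mod 23 = 1
-1728 * (4 a)^3 = -1728 * (4*7)^3 mod 23 = 16
j = 16 * 1^(-1) mod 23 = 16

j = 16 (mod 23)


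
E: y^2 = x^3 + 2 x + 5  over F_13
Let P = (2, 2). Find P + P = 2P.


Doubling: s = (3 x1^2 + a) / (2 y1)
s = (3*2^2 + 2) / (2*2) mod 13 = 10
x3 = s^2 - 2 x1 mod 13 = 10^2 - 2*2 = 5
y3 = s (x1 - x3) - y1 mod 13 = 10 * (2 - 5) - 2 = 7

2P = (5, 7)


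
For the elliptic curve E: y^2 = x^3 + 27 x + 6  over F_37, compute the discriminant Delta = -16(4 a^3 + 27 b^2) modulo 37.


4 a^3 + 27 b^2 = 4*27^3 + 27*6^2 = 78732 + 972 = 79704
Delta = -16 * (79704) = -1275264
Delta mod 37 = 15

Delta = 15 (mod 37)


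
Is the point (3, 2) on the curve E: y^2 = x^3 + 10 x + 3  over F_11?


Check whether y^2 = x^3 + 10 x + 3 (mod 11) for (x, y) = (3, 2).
LHS: y^2 = 2^2 mod 11 = 4
RHS: x^3 + 10 x + 3 = 3^3 + 10*3 + 3 mod 11 = 5
LHS != RHS

No, not on the curve


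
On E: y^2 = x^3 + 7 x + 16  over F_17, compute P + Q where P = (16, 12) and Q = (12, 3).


P != Q, so use the chord formula.
s = (y2 - y1) / (x2 - x1) = (8) / (13) mod 17 = 15
x3 = s^2 - x1 - x2 mod 17 = 15^2 - 16 - 12 = 10
y3 = s (x1 - x3) - y1 mod 17 = 15 * (16 - 10) - 12 = 10

P + Q = (10, 10)


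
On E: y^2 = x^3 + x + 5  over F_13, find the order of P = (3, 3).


Compute successive multiples of P until we hit O:
  1P = (3, 3)
  2P = (10, 12)
  3P = (12, 4)
  4P = (7, 11)
  5P = (7, 2)
  6P = (12, 9)
  7P = (10, 1)
  8P = (3, 10)
  ... (continuing to 9P)
  9P = O

ord(P) = 9


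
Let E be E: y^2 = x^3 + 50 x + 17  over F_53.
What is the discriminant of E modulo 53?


4 a^3 + 27 b^2 = 4*50^3 + 27*17^2 = 500000 + 7803 = 507803
Delta = -16 * (507803) = -8124848
Delta mod 53 = 52

Delta = 52 (mod 53)


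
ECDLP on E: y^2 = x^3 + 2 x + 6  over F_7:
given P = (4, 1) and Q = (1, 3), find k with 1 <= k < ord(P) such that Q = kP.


Enumerate multiples of P until we hit Q = (1, 3):
  1P = (4, 1)
  2P = (1, 4)
  3P = (3, 5)
  4P = (2, 5)
  5P = (5, 1)
  6P = (5, 6)
  7P = (2, 2)
  8P = (3, 2)
  9P = (1, 3)
Match found at i = 9.

k = 9


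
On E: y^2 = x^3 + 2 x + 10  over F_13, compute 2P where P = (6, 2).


Doubling: s = (3 x1^2 + a) / (2 y1)
s = (3*6^2 + 2) / (2*2) mod 13 = 8
x3 = s^2 - 2 x1 mod 13 = 8^2 - 2*6 = 0
y3 = s (x1 - x3) - y1 mod 13 = 8 * (6 - 0) - 2 = 7

2P = (0, 7)


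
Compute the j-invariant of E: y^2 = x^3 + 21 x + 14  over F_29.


Delta = -16(4 a^3 + 27 b^2) mod 29 = 6
-1728 * (4 a)^3 = -1728 * (4*21)^3 mod 29 = 24
j = 24 * 6^(-1) mod 29 = 4

j = 4 (mod 29)


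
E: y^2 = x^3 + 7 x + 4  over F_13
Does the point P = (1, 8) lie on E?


Check whether y^2 = x^3 + 7 x + 4 (mod 13) for (x, y) = (1, 8).
LHS: y^2 = 8^2 mod 13 = 12
RHS: x^3 + 7 x + 4 = 1^3 + 7*1 + 4 mod 13 = 12
LHS = RHS

Yes, on the curve


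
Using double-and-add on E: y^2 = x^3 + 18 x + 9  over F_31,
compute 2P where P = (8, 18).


k = 2 = 10_2 (binary, LSB first: 01)
Double-and-add from P = (8, 18):
  bit 0 = 0: acc unchanged = O
  bit 1 = 1: acc = O + (12, 0) = (12, 0)

2P = (12, 0)


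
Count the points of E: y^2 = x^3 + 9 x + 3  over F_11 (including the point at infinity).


For each x in F_11, count y with y^2 = x^3 + 9 x + 3 mod 11:
  x = 0: RHS = 3, y in [5, 6]  -> 2 point(s)
  x = 4: RHS = 4, y in [2, 9]  -> 2 point(s)
  x = 6: RHS = 9, y in [3, 8]  -> 2 point(s)
  x = 8: RHS = 4, y in [2, 9]  -> 2 point(s)
  x = 10: RHS = 4, y in [2, 9]  -> 2 point(s)
Affine points: 10. Add the point at infinity: total = 11.

#E(F_11) = 11


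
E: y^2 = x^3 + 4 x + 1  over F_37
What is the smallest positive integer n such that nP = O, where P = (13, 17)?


Compute successive multiples of P until we hit O:
  1P = (13, 17)
  2P = (0, 1)
  3P = (8, 29)
  4P = (4, 28)
  5P = (32, 35)
  6P = (30, 0)
  7P = (32, 2)
  8P = (4, 9)
  ... (continuing to 12P)
  12P = O

ord(P) = 12


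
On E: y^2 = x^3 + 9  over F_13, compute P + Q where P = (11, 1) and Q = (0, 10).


P != Q, so use the chord formula.
s = (y2 - y1) / (x2 - x1) = (9) / (2) mod 13 = 11
x3 = s^2 - x1 - x2 mod 13 = 11^2 - 11 - 0 = 6
y3 = s (x1 - x3) - y1 mod 13 = 11 * (11 - 6) - 1 = 2

P + Q = (6, 2)


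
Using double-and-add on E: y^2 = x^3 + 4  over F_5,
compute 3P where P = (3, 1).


k = 3 = 11_2 (binary, LSB first: 11)
Double-and-add from P = (3, 1):
  bit 0 = 1: acc = O + (3, 1) = (3, 1)
  bit 1 = 1: acc = (3, 1) + (0, 2) = (1, 0)

3P = (1, 0)


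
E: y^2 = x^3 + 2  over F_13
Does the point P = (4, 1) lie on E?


Check whether y^2 = x^3 + 0 x + 2 (mod 13) for (x, y) = (4, 1).
LHS: y^2 = 1^2 mod 13 = 1
RHS: x^3 + 0 x + 2 = 4^3 + 0*4 + 2 mod 13 = 1
LHS = RHS

Yes, on the curve


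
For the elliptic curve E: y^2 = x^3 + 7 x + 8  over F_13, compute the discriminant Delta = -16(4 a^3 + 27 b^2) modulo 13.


4 a^3 + 27 b^2 = 4*7^3 + 27*8^2 = 1372 + 1728 = 3100
Delta = -16 * (3100) = -49600
Delta mod 13 = 8

Delta = 8 (mod 13)


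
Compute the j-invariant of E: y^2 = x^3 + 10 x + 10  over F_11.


Delta = -16(4 a^3 + 27 b^2) mod 11 = 6
-1728 * (4 a)^3 = -1728 * (4*10)^3 mod 11 = 9
j = 9 * 6^(-1) mod 11 = 7

j = 7 (mod 11)


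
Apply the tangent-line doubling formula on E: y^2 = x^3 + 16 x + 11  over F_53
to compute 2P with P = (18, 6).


Doubling: s = (3 x1^2 + a) / (2 y1)
s = (3*18^2 + 16) / (2*6) mod 53 = 47
x3 = s^2 - 2 x1 mod 53 = 47^2 - 2*18 = 0
y3 = s (x1 - x3) - y1 mod 53 = 47 * (18 - 0) - 6 = 45

2P = (0, 45)


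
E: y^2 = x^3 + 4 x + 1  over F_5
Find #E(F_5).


For each x in F_5, count y with y^2 = x^3 + 4 x + 1 mod 5:
  x = 0: RHS = 1, y in [1, 4]  -> 2 point(s)
  x = 1: RHS = 1, y in [1, 4]  -> 2 point(s)
  x = 3: RHS = 0, y in [0]  -> 1 point(s)
  x = 4: RHS = 1, y in [1, 4]  -> 2 point(s)
Affine points: 7. Add the point at infinity: total = 8.

#E(F_5) = 8


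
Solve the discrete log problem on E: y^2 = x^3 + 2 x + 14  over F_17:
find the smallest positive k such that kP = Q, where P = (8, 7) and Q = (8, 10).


Enumerate multiples of P until we hit Q = (8, 10):
  1P = (8, 7)
  2P = (14, 7)
  3P = (12, 10)
  4P = (5, 8)
  5P = (6, 15)
  6P = (2, 3)
  7P = (15, 11)
  8P = (3, 8)
  9P = (4, 16)
  10P = (9, 8)
  11P = (1, 0)
  12P = (9, 9)
  13P = (4, 1)
  14P = (3, 9)
  15P = (15, 6)
  16P = (2, 14)
  17P = (6, 2)
  18P = (5, 9)
  19P = (12, 7)
  20P = (14, 10)
  21P = (8, 10)
Match found at i = 21.

k = 21


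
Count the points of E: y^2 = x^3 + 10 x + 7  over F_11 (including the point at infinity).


For each x in F_11, count y with y^2 = x^3 + 10 x + 7 mod 11:
  x = 3: RHS = 9, y in [3, 8]  -> 2 point(s)
  x = 4: RHS = 1, y in [1, 10]  -> 2 point(s)
  x = 8: RHS = 5, y in [4, 7]  -> 2 point(s)
  x = 9: RHS = 1, y in [1, 10]  -> 2 point(s)
Affine points: 8. Add the point at infinity: total = 9.

#E(F_11) = 9


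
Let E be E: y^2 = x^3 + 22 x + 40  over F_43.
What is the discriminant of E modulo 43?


4 a^3 + 27 b^2 = 4*22^3 + 27*40^2 = 42592 + 43200 = 85792
Delta = -16 * (85792) = -1372672
Delta mod 43 = 17

Delta = 17 (mod 43)


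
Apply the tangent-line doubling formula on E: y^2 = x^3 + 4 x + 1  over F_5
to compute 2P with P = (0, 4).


Doubling: s = (3 x1^2 + a) / (2 y1)
s = (3*0^2 + 4) / (2*4) mod 5 = 3
x3 = s^2 - 2 x1 mod 5 = 3^2 - 2*0 = 4
y3 = s (x1 - x3) - y1 mod 5 = 3 * (0 - 4) - 4 = 4

2P = (4, 4)


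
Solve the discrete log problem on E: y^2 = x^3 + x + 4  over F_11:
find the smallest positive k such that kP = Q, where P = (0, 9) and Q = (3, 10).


Enumerate multiples of P until we hit Q = (3, 10):
  1P = (0, 9)
  2P = (9, 7)
  3P = (3, 10)
Match found at i = 3.

k = 3


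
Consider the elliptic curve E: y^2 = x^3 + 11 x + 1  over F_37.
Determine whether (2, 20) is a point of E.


Check whether y^2 = x^3 + 11 x + 1 (mod 37) for (x, y) = (2, 20).
LHS: y^2 = 20^2 mod 37 = 30
RHS: x^3 + 11 x + 1 = 2^3 + 11*2 + 1 mod 37 = 31
LHS != RHS

No, not on the curve


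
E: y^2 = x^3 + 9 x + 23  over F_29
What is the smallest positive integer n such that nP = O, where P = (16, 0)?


Compute successive multiples of P until we hit O:
  1P = (16, 0)
  2P = O

ord(P) = 2


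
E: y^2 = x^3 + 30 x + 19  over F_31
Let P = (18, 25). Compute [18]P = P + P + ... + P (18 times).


k = 18 = 10010_2 (binary, LSB first: 01001)
Double-and-add from P = (18, 25):
  bit 0 = 0: acc unchanged = O
  bit 1 = 1: acc = O + (0, 22) = (0, 22)
  bit 2 = 0: acc unchanged = (0, 22)
  bit 3 = 0: acc unchanged = (0, 22)
  bit 4 = 1: acc = (0, 22) + (19, 16) = (20, 30)

18P = (20, 30)


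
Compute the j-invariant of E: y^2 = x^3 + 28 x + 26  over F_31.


Delta = -16(4 a^3 + 27 b^2) mod 31 = 11
-1728 * (4 a)^3 = -1728 * (4*28)^3 mod 31 = 2
j = 2 * 11^(-1) mod 31 = 3

j = 3 (mod 31)


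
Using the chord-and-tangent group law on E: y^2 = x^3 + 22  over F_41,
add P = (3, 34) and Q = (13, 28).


P != Q, so use the chord formula.
s = (y2 - y1) / (x2 - x1) = (35) / (10) mod 41 = 24
x3 = s^2 - x1 - x2 mod 41 = 24^2 - 3 - 13 = 27
y3 = s (x1 - x3) - y1 mod 41 = 24 * (3 - 27) - 34 = 5

P + Q = (27, 5)


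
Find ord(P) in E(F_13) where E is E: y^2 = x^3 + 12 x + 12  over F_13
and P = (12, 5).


Compute successive multiples of P until we hit O:
  1P = (12, 5)
  2P = (1, 5)
  3P = (0, 8)
  4P = (10, 1)
  5P = (8, 3)
  6P = (3, 6)
  7P = (7, 6)
  8P = (6, 12)
  ... (continuing to 19P)
  19P = O

ord(P) = 19


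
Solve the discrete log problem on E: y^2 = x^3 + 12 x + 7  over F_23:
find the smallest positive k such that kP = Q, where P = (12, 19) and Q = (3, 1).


Enumerate multiples of P until we hit Q = (3, 1):
  1P = (12, 19)
  2P = (3, 22)
  3P = (3, 1)
Match found at i = 3.

k = 3


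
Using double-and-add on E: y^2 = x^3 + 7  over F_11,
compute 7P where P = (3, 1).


k = 7 = 111_2 (binary, LSB first: 111)
Double-and-add from P = (3, 1):
  bit 0 = 1: acc = O + (3, 1) = (3, 1)
  bit 1 = 1: acc = (3, 1) + (3, 10) = O
  bit 2 = 1: acc = O + (3, 1) = (3, 1)

7P = (3, 1)


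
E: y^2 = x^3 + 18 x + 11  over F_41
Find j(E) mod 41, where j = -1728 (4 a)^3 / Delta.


Delta = -16(4 a^3 + 27 b^2) mod 41 = 19
-1728 * (4 a)^3 = -1728 * (4*18)^3 mod 41 = 14
j = 14 * 19^(-1) mod 41 = 18

j = 18 (mod 41)


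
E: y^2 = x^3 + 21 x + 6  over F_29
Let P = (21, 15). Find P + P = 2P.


Doubling: s = (3 x1^2 + a) / (2 y1)
s = (3*21^2 + 21) / (2*15) mod 29 = 10
x3 = s^2 - 2 x1 mod 29 = 10^2 - 2*21 = 0
y3 = s (x1 - x3) - y1 mod 29 = 10 * (21 - 0) - 15 = 21

2P = (0, 21)


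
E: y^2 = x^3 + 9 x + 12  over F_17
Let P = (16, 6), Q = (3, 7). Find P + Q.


P != Q, so use the chord formula.
s = (y2 - y1) / (x2 - x1) = (1) / (4) mod 17 = 13
x3 = s^2 - x1 - x2 mod 17 = 13^2 - 16 - 3 = 14
y3 = s (x1 - x3) - y1 mod 17 = 13 * (16 - 14) - 6 = 3

P + Q = (14, 3)


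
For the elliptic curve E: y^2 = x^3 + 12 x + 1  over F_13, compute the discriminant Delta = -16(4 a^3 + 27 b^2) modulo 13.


4 a^3 + 27 b^2 = 4*12^3 + 27*1^2 = 6912 + 27 = 6939
Delta = -16 * (6939) = -111024
Delta mod 13 = 9

Delta = 9 (mod 13)


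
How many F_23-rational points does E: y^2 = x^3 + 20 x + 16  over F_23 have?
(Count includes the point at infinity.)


For each x in F_23, count y with y^2 = x^3 + 20 x + 16 mod 23:
  x = 0: RHS = 16, y in [4, 19]  -> 2 point(s)
  x = 2: RHS = 18, y in [8, 15]  -> 2 point(s)
  x = 7: RHS = 16, y in [4, 19]  -> 2 point(s)
  x = 11: RHS = 3, y in [7, 16]  -> 2 point(s)
  x = 12: RHS = 6, y in [11, 12]  -> 2 point(s)
  x = 13: RHS = 12, y in [9, 14]  -> 2 point(s)
  x = 14: RHS = 4, y in [2, 21]  -> 2 point(s)
  x = 16: RHS = 16, y in [4, 19]  -> 2 point(s)
  x = 17: RHS = 2, y in [5, 18]  -> 2 point(s)
  x = 22: RHS = 18, y in [8, 15]  -> 2 point(s)
Affine points: 20. Add the point at infinity: total = 21.

#E(F_23) = 21


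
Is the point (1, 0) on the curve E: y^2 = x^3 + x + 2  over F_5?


Check whether y^2 = x^3 + 1 x + 2 (mod 5) for (x, y) = (1, 0).
LHS: y^2 = 0^2 mod 5 = 0
RHS: x^3 + 1 x + 2 = 1^3 + 1*1 + 2 mod 5 = 4
LHS != RHS

No, not on the curve


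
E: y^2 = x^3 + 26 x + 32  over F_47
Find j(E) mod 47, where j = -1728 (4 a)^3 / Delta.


Delta = -16(4 a^3 + 27 b^2) mod 47 = 30
-1728 * (4 a)^3 = -1728 * (4*26)^3 mod 47 = 2
j = 2 * 30^(-1) mod 47 = 22

j = 22 (mod 47)


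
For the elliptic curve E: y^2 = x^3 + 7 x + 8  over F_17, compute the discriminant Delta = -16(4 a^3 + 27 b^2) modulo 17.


4 a^3 + 27 b^2 = 4*7^3 + 27*8^2 = 1372 + 1728 = 3100
Delta = -16 * (3100) = -49600
Delta mod 17 = 6

Delta = 6 (mod 17)


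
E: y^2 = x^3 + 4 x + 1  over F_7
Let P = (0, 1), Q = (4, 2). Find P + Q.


P != Q, so use the chord formula.
s = (y2 - y1) / (x2 - x1) = (1) / (4) mod 7 = 2
x3 = s^2 - x1 - x2 mod 7 = 2^2 - 0 - 4 = 0
y3 = s (x1 - x3) - y1 mod 7 = 2 * (0 - 0) - 1 = 6

P + Q = (0, 6)


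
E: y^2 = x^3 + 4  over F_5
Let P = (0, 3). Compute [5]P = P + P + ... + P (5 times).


k = 5 = 101_2 (binary, LSB first: 101)
Double-and-add from P = (0, 3):
  bit 0 = 1: acc = O + (0, 3) = (0, 3)
  bit 1 = 0: acc unchanged = (0, 3)
  bit 2 = 1: acc = (0, 3) + (0, 3) = (0, 2)

5P = (0, 2)


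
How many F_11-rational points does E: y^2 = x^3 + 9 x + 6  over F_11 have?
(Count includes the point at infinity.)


For each x in F_11, count y with y^2 = x^3 + 9 x + 6 mod 11:
  x = 1: RHS = 5, y in [4, 7]  -> 2 point(s)
  x = 3: RHS = 5, y in [4, 7]  -> 2 point(s)
  x = 5: RHS = 0, y in [0]  -> 1 point(s)
  x = 6: RHS = 1, y in [1, 10]  -> 2 point(s)
  x = 7: RHS = 5, y in [4, 7]  -> 2 point(s)
Affine points: 9. Add the point at infinity: total = 10.

#E(F_11) = 10


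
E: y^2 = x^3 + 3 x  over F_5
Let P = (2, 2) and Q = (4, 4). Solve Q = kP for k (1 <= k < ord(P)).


Enumerate multiples of P until we hit Q = (4, 4):
  1P = (2, 2)
  2P = (1, 3)
  3P = (3, 4)
  4P = (4, 4)
Match found at i = 4.

k = 4


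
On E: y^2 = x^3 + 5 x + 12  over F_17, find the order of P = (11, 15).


Compute successive multiples of P until we hit O:
  1P = (11, 15)
  2P = (10, 12)
  3P = (5, 3)
  4P = (5, 14)
  5P = (10, 5)
  6P = (11, 2)
  7P = O

ord(P) = 7


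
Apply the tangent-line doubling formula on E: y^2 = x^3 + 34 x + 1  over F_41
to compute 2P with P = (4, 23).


Doubling: s = (3 x1^2 + a) / (2 y1)
s = (3*4^2 + 34) / (2*23) mod 41 = 0
x3 = s^2 - 2 x1 mod 41 = 0^2 - 2*4 = 33
y3 = s (x1 - x3) - y1 mod 41 = 0 * (4 - 33) - 23 = 18

2P = (33, 18)


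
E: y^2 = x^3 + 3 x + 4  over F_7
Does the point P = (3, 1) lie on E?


Check whether y^2 = x^3 + 3 x + 4 (mod 7) for (x, y) = (3, 1).
LHS: y^2 = 1^2 mod 7 = 1
RHS: x^3 + 3 x + 4 = 3^3 + 3*3 + 4 mod 7 = 5
LHS != RHS

No, not on the curve


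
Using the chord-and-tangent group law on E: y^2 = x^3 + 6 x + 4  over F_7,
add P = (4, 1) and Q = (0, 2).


P != Q, so use the chord formula.
s = (y2 - y1) / (x2 - x1) = (1) / (3) mod 7 = 5
x3 = s^2 - x1 - x2 mod 7 = 5^2 - 4 - 0 = 0
y3 = s (x1 - x3) - y1 mod 7 = 5 * (4 - 0) - 1 = 5

P + Q = (0, 5)


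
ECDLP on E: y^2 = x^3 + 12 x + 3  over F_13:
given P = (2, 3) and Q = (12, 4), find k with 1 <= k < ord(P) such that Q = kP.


Enumerate multiples of P until we hit Q = (12, 4):
  1P = (2, 3)
  2P = (12, 9)
  3P = (3, 12)
  4P = (11, 7)
  5P = (1, 9)
  6P = (7, 1)
  7P = (0, 4)
  8P = (8, 0)
  9P = (0, 9)
  10P = (7, 12)
  11P = (1, 4)
  12P = (11, 6)
  13P = (3, 1)
  14P = (12, 4)
Match found at i = 14.

k = 14


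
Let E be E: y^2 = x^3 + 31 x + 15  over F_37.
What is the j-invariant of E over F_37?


Delta = -16(4 a^3 + 27 b^2) mod 37 = 22
-1728 * (4 a)^3 = -1728 * (4*31)^3 mod 37 = 6
j = 6 * 22^(-1) mod 37 = 7

j = 7 (mod 37)


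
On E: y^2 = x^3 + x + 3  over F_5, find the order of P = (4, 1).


Compute successive multiples of P until we hit O:
  1P = (4, 1)
  2P = (1, 0)
  3P = (4, 4)
  4P = O

ord(P) = 4


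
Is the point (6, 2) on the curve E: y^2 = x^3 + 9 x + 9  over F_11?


Check whether y^2 = x^3 + 9 x + 9 (mod 11) for (x, y) = (6, 2).
LHS: y^2 = 2^2 mod 11 = 4
RHS: x^3 + 9 x + 9 = 6^3 + 9*6 + 9 mod 11 = 4
LHS = RHS

Yes, on the curve


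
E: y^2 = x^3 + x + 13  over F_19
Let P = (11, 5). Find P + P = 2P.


Doubling: s = (3 x1^2 + a) / (2 y1)
s = (3*11^2 + 1) / (2*5) mod 19 = 6
x3 = s^2 - 2 x1 mod 19 = 6^2 - 2*11 = 14
y3 = s (x1 - x3) - y1 mod 19 = 6 * (11 - 14) - 5 = 15

2P = (14, 15)


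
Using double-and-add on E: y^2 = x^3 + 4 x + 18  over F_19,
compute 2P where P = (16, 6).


k = 2 = 10_2 (binary, LSB first: 01)
Double-and-add from P = (16, 6):
  bit 0 = 0: acc unchanged = O
  bit 1 = 1: acc = O + (7, 3) = (7, 3)

2P = (7, 3)


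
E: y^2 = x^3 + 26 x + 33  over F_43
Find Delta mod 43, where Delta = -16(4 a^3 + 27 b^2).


4 a^3 + 27 b^2 = 4*26^3 + 27*33^2 = 70304 + 29403 = 99707
Delta = -16 * (99707) = -1595312
Delta mod 43 = 31

Delta = 31 (mod 43)


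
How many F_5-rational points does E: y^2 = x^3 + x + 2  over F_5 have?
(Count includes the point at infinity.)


For each x in F_5, count y with y^2 = x^3 + 1 x + 2 mod 5:
  x = 1: RHS = 4, y in [2, 3]  -> 2 point(s)
  x = 4: RHS = 0, y in [0]  -> 1 point(s)
Affine points: 3. Add the point at infinity: total = 4.

#E(F_5) = 4


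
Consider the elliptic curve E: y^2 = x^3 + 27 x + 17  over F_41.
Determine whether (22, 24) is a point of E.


Check whether y^2 = x^3 + 27 x + 17 (mod 41) for (x, y) = (22, 24).
LHS: y^2 = 24^2 mod 41 = 2
RHS: x^3 + 27 x + 17 = 22^3 + 27*22 + 17 mod 41 = 25
LHS != RHS

No, not on the curve


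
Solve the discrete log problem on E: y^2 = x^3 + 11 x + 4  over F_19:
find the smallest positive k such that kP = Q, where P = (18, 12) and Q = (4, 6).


Enumerate multiples of P until we hit Q = (4, 6):
  1P = (18, 12)
  2P = (3, 11)
  3P = (4, 13)
  4P = (13, 8)
  5P = (16, 1)
  6P = (1, 15)
  7P = (7, 14)
  8P = (0, 2)
  9P = (6, 1)
  10P = (6, 18)
  11P = (0, 17)
  12P = (7, 5)
  13P = (1, 4)
  14P = (16, 18)
  15P = (13, 11)
  16P = (4, 6)
Match found at i = 16.

k = 16


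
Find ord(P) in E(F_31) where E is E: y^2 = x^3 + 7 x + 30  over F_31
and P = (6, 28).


Compute successive multiples of P until we hit O:
  1P = (6, 28)
  2P = (29, 15)
  3P = (3, 4)
  4P = (24, 14)
  5P = (15, 10)
  6P = (14, 19)
  7P = (5, 29)
  8P = (21, 18)
  ... (continuing to 19P)
  19P = O

ord(P) = 19


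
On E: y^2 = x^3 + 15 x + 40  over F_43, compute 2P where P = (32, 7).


Doubling: s = (3 x1^2 + a) / (2 y1)
s = (3*32^2 + 15) / (2*7) mod 43 = 27
x3 = s^2 - 2 x1 mod 43 = 27^2 - 2*32 = 20
y3 = s (x1 - x3) - y1 mod 43 = 27 * (32 - 20) - 7 = 16

2P = (20, 16)


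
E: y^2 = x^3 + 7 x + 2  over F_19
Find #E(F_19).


For each x in F_19, count y with y^2 = x^3 + 7 x + 2 mod 19:
  x = 2: RHS = 5, y in [9, 10]  -> 2 point(s)
  x = 8: RHS = 0, y in [0]  -> 1 point(s)
  x = 11: RHS = 4, y in [2, 17]  -> 2 point(s)
  x = 12: RHS = 9, y in [3, 16]  -> 2 point(s)
  x = 15: RHS = 5, y in [9, 10]  -> 2 point(s)
  x = 16: RHS = 11, y in [7, 12]  -> 2 point(s)
Affine points: 11. Add the point at infinity: total = 12.

#E(F_19) = 12


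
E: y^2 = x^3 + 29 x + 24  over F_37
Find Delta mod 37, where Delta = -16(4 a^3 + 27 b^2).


4 a^3 + 27 b^2 = 4*29^3 + 27*24^2 = 97556 + 15552 = 113108
Delta = -16 * (113108) = -1809728
Delta mod 37 = 16

Delta = 16 (mod 37)


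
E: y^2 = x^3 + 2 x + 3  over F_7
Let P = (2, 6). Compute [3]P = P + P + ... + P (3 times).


k = 3 = 11_2 (binary, LSB first: 11)
Double-and-add from P = (2, 6):
  bit 0 = 1: acc = O + (2, 6) = (2, 6)
  bit 1 = 1: acc = (2, 6) + (3, 1) = (6, 0)

3P = (6, 0)


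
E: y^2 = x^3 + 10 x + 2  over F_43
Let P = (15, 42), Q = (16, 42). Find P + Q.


P != Q, so use the chord formula.
s = (y2 - y1) / (x2 - x1) = (0) / (1) mod 43 = 0
x3 = s^2 - x1 - x2 mod 43 = 0^2 - 15 - 16 = 12
y3 = s (x1 - x3) - y1 mod 43 = 0 * (15 - 12) - 42 = 1

P + Q = (12, 1)


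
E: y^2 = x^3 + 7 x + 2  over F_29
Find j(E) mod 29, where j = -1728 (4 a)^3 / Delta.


Delta = -16(4 a^3 + 27 b^2) mod 29 = 13
-1728 * (4 a)^3 = -1728 * (4*7)^3 mod 29 = 17
j = 17 * 13^(-1) mod 29 = 8

j = 8 (mod 29)


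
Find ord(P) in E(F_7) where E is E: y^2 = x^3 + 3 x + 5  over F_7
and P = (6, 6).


Compute successive multiples of P until we hit O:
  1P = (6, 6)
  2P = (4, 2)
  3P = (1, 4)
  4P = (1, 3)
  5P = (4, 5)
  6P = (6, 1)
  7P = O

ord(P) = 7


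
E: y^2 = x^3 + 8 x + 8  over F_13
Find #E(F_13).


For each x in F_13, count y with y^2 = x^3 + 8 x + 8 mod 13:
  x = 1: RHS = 4, y in [2, 11]  -> 2 point(s)
  x = 4: RHS = 0, y in [0]  -> 1 point(s)
  x = 5: RHS = 4, y in [2, 11]  -> 2 point(s)
  x = 6: RHS = 12, y in [5, 8]  -> 2 point(s)
  x = 7: RHS = 4, y in [2, 11]  -> 2 point(s)
  x = 8: RHS = 12, y in [5, 8]  -> 2 point(s)
  x = 9: RHS = 3, y in [4, 9]  -> 2 point(s)
  x = 10: RHS = 9, y in [3, 10]  -> 2 point(s)
  x = 11: RHS = 10, y in [6, 7]  -> 2 point(s)
  x = 12: RHS = 12, y in [5, 8]  -> 2 point(s)
Affine points: 19. Add the point at infinity: total = 20.

#E(F_13) = 20


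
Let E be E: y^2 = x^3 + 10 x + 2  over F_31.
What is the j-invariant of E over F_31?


Delta = -16(4 a^3 + 27 b^2) mod 31 = 23
-1728 * (4 a)^3 = -1728 * (4*10)^3 mod 31 = 4
j = 4 * 23^(-1) mod 31 = 15

j = 15 (mod 31)


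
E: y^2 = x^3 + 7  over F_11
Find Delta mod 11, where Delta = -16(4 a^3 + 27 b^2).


4 a^3 + 27 b^2 = 4*0^3 + 27*7^2 = 0 + 1323 = 1323
Delta = -16 * (1323) = -21168
Delta mod 11 = 7

Delta = 7 (mod 11)


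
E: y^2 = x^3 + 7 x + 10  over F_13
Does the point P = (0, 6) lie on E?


Check whether y^2 = x^3 + 7 x + 10 (mod 13) for (x, y) = (0, 6).
LHS: y^2 = 6^2 mod 13 = 10
RHS: x^3 + 7 x + 10 = 0^3 + 7*0 + 10 mod 13 = 10
LHS = RHS

Yes, on the curve


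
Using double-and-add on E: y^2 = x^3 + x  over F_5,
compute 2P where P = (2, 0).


k = 2 = 10_2 (binary, LSB first: 01)
Double-and-add from P = (2, 0):
  bit 0 = 0: acc unchanged = O
  bit 1 = 1: acc = O + O = O

2P = O


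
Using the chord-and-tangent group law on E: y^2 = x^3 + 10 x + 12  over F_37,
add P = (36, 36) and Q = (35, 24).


P != Q, so use the chord formula.
s = (y2 - y1) / (x2 - x1) = (25) / (36) mod 37 = 12
x3 = s^2 - x1 - x2 mod 37 = 12^2 - 36 - 35 = 36
y3 = s (x1 - x3) - y1 mod 37 = 12 * (36 - 36) - 36 = 1

P + Q = (36, 1)


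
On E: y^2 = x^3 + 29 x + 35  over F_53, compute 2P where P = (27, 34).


Doubling: s = (3 x1^2 + a) / (2 y1)
s = (3*27^2 + 29) / (2*34) mod 53 = 17
x3 = s^2 - 2 x1 mod 53 = 17^2 - 2*27 = 23
y3 = s (x1 - x3) - y1 mod 53 = 17 * (27 - 23) - 34 = 34

2P = (23, 34)


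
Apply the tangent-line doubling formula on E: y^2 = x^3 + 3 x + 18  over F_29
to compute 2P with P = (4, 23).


Doubling: s = (3 x1^2 + a) / (2 y1)
s = (3*4^2 + 3) / (2*23) mod 29 = 3
x3 = s^2 - 2 x1 mod 29 = 3^2 - 2*4 = 1
y3 = s (x1 - x3) - y1 mod 29 = 3 * (4 - 1) - 23 = 15

2P = (1, 15)


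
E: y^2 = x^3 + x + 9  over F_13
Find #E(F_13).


For each x in F_13, count y with y^2 = x^3 + 1 x + 9 mod 13:
  x = 0: RHS = 9, y in [3, 10]  -> 2 point(s)
  x = 3: RHS = 0, y in [0]  -> 1 point(s)
  x = 4: RHS = 12, y in [5, 8]  -> 2 point(s)
  x = 5: RHS = 9, y in [3, 10]  -> 2 point(s)
  x = 6: RHS = 10, y in [6, 7]  -> 2 point(s)
  x = 8: RHS = 9, y in [3, 10]  -> 2 point(s)
  x = 11: RHS = 12, y in [5, 8]  -> 2 point(s)
Affine points: 13. Add the point at infinity: total = 14.

#E(F_13) = 14


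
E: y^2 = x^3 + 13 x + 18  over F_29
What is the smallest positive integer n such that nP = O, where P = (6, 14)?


Compute successive multiples of P until we hit O:
  1P = (6, 14)
  2P = (13, 21)
  3P = (11, 10)
  4P = (8, 5)
  5P = (28, 27)
  6P = (2, 20)
  7P = (16, 1)
  8P = (20, 10)
  ... (continuing to 25P)
  25P = O

ord(P) = 25


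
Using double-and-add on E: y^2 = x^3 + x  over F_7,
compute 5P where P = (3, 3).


k = 5 = 101_2 (binary, LSB first: 101)
Double-and-add from P = (3, 3):
  bit 0 = 1: acc = O + (3, 3) = (3, 3)
  bit 1 = 0: acc unchanged = (3, 3)
  bit 2 = 1: acc = (3, 3) + (0, 0) = (5, 2)

5P = (5, 2)


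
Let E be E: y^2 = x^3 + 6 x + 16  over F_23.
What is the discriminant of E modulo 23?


4 a^3 + 27 b^2 = 4*6^3 + 27*16^2 = 864 + 6912 = 7776
Delta = -16 * (7776) = -124416
Delta mod 23 = 14

Delta = 14 (mod 23)


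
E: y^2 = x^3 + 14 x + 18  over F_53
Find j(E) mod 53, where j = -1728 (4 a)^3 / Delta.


Delta = -16(4 a^3 + 27 b^2) mod 53 = 31
-1728 * (4 a)^3 = -1728 * (4*14)^3 mod 53 = 37
j = 37 * 31^(-1) mod 53 = 20

j = 20 (mod 53)


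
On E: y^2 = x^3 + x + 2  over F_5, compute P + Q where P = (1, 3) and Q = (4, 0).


P != Q, so use the chord formula.
s = (y2 - y1) / (x2 - x1) = (2) / (3) mod 5 = 4
x3 = s^2 - x1 - x2 mod 5 = 4^2 - 1 - 4 = 1
y3 = s (x1 - x3) - y1 mod 5 = 4 * (1 - 1) - 3 = 2

P + Q = (1, 2)


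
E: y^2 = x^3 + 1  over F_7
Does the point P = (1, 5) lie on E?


Check whether y^2 = x^3 + 0 x + 1 (mod 7) for (x, y) = (1, 5).
LHS: y^2 = 5^2 mod 7 = 4
RHS: x^3 + 0 x + 1 = 1^3 + 0*1 + 1 mod 7 = 2
LHS != RHS

No, not on the curve


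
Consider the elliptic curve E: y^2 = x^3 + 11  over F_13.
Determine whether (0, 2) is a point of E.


Check whether y^2 = x^3 + 0 x + 11 (mod 13) for (x, y) = (0, 2).
LHS: y^2 = 2^2 mod 13 = 4
RHS: x^3 + 0 x + 11 = 0^3 + 0*0 + 11 mod 13 = 11
LHS != RHS

No, not on the curve


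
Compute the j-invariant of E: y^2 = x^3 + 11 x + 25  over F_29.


Delta = -16(4 a^3 + 27 b^2) mod 29 = 8
-1728 * (4 a)^3 = -1728 * (4*11)^3 mod 29 = 16
j = 16 * 8^(-1) mod 29 = 2

j = 2 (mod 29)


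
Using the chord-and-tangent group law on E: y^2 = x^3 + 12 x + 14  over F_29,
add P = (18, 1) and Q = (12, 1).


P != Q, so use the chord formula.
s = (y2 - y1) / (x2 - x1) = (0) / (23) mod 29 = 0
x3 = s^2 - x1 - x2 mod 29 = 0^2 - 18 - 12 = 28
y3 = s (x1 - x3) - y1 mod 29 = 0 * (18 - 28) - 1 = 28

P + Q = (28, 28)


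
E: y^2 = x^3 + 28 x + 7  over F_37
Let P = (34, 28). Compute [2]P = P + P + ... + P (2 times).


k = 2 = 10_2 (binary, LSB first: 01)
Double-and-add from P = (34, 28):
  bit 0 = 0: acc unchanged = O
  bit 1 = 1: acc = O + (7, 19) = (7, 19)

2P = (7, 19)


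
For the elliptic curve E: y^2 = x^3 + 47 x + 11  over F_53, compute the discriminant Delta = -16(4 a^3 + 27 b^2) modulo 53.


4 a^3 + 27 b^2 = 4*47^3 + 27*11^2 = 415292 + 3267 = 418559
Delta = -16 * (418559) = -6696944
Delta mod 53 = 30

Delta = 30 (mod 53)


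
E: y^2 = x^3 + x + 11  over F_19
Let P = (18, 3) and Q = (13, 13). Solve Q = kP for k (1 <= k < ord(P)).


Enumerate multiples of P until we hit Q = (13, 13):
  1P = (18, 3)
  2P = (13, 13)
Match found at i = 2.

k = 2


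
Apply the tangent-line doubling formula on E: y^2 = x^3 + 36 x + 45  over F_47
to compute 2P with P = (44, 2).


Doubling: s = (3 x1^2 + a) / (2 y1)
s = (3*44^2 + 36) / (2*2) mod 47 = 4
x3 = s^2 - 2 x1 mod 47 = 4^2 - 2*44 = 22
y3 = s (x1 - x3) - y1 mod 47 = 4 * (44 - 22) - 2 = 39

2P = (22, 39)


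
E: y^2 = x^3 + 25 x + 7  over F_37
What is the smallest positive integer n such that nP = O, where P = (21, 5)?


Compute successive multiples of P until we hit O:
  1P = (21, 5)
  2P = (2, 18)
  3P = (24, 36)
  4P = (33, 19)
  5P = (8, 4)
  6P = (1, 25)
  7P = (16, 27)
  8P = (9, 31)
  ... (continuing to 21P)
  21P = O

ord(P) = 21


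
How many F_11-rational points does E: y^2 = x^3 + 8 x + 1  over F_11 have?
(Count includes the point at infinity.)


For each x in F_11, count y with y^2 = x^3 + 8 x + 1 mod 11:
  x = 0: RHS = 1, y in [1, 10]  -> 2 point(s)
  x = 2: RHS = 3, y in [5, 6]  -> 2 point(s)
  x = 4: RHS = 9, y in [3, 8]  -> 2 point(s)
  x = 5: RHS = 1, y in [1, 10]  -> 2 point(s)
  x = 6: RHS = 1, y in [1, 10]  -> 2 point(s)
  x = 7: RHS = 4, y in [2, 9]  -> 2 point(s)
  x = 8: RHS = 5, y in [4, 7]  -> 2 point(s)
  x = 10: RHS = 3, y in [5, 6]  -> 2 point(s)
Affine points: 16. Add the point at infinity: total = 17.

#E(F_11) = 17


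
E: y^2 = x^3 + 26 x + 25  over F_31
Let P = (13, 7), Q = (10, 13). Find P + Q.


P != Q, so use the chord formula.
s = (y2 - y1) / (x2 - x1) = (6) / (28) mod 31 = 29
x3 = s^2 - x1 - x2 mod 31 = 29^2 - 13 - 10 = 12
y3 = s (x1 - x3) - y1 mod 31 = 29 * (13 - 12) - 7 = 22

P + Q = (12, 22)


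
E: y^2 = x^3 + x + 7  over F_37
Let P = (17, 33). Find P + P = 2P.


Doubling: s = (3 x1^2 + a) / (2 y1)
s = (3*17^2 + 1) / (2*33) mod 37 = 21
x3 = s^2 - 2 x1 mod 37 = 21^2 - 2*17 = 0
y3 = s (x1 - x3) - y1 mod 37 = 21 * (17 - 0) - 33 = 28

2P = (0, 28)


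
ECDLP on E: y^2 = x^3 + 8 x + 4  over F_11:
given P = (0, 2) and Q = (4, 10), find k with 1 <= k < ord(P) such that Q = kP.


Enumerate multiples of P until we hit Q = (4, 10):
  1P = (0, 2)
  2P = (4, 1)
  3P = (5, 2)
  4P = (6, 9)
  5P = (3, 0)
  6P = (6, 2)
  7P = (5, 9)
  8P = (4, 10)
Match found at i = 8.

k = 8


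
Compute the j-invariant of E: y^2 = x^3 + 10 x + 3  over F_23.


Delta = -16(4 a^3 + 27 b^2) mod 23 = 8
-1728 * (4 a)^3 = -1728 * (4*10)^3 mod 23 = 4
j = 4 * 8^(-1) mod 23 = 12

j = 12 (mod 23)


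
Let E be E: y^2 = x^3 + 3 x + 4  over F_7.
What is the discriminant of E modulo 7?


4 a^3 + 27 b^2 = 4*3^3 + 27*4^2 = 108 + 432 = 540
Delta = -16 * (540) = -8640
Delta mod 7 = 5

Delta = 5 (mod 7)


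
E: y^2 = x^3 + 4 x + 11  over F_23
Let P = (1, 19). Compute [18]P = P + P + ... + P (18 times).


k = 18 = 10010_2 (binary, LSB first: 01001)
Double-and-add from P = (1, 19):
  bit 0 = 0: acc unchanged = O
  bit 1 = 1: acc = O + (2, 2) = (2, 2)
  bit 2 = 0: acc unchanged = (2, 2)
  bit 3 = 0: acc unchanged = (2, 2)
  bit 4 = 1: acc = (2, 2) + (19, 0) = (20, 15)

18P = (20, 15)


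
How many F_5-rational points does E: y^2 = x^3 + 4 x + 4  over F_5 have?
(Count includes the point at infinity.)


For each x in F_5, count y with y^2 = x^3 + 4 x + 4 mod 5:
  x = 0: RHS = 4, y in [2, 3]  -> 2 point(s)
  x = 1: RHS = 4, y in [2, 3]  -> 2 point(s)
  x = 2: RHS = 0, y in [0]  -> 1 point(s)
  x = 4: RHS = 4, y in [2, 3]  -> 2 point(s)
Affine points: 7. Add the point at infinity: total = 8.

#E(F_5) = 8


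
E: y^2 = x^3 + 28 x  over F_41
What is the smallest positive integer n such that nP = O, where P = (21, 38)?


Compute successive multiples of P until we hit O:
  1P = (21, 38)
  2P = (31, 27)
  3P = (39, 31)
  4P = (20, 14)
  5P = (2, 8)
  6P = (8, 30)
  7P = (33, 24)
  8P = (10, 38)
  ... (continuing to 17P)
  17P = O

ord(P) = 17


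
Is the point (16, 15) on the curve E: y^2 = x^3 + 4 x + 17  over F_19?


Check whether y^2 = x^3 + 4 x + 17 (mod 19) for (x, y) = (16, 15).
LHS: y^2 = 15^2 mod 19 = 16
RHS: x^3 + 4 x + 17 = 16^3 + 4*16 + 17 mod 19 = 16
LHS = RHS

Yes, on the curve


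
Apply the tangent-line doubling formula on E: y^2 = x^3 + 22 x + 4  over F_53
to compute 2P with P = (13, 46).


Doubling: s = (3 x1^2 + a) / (2 y1)
s = (3*13^2 + 22) / (2*46) mod 53 = 19
x3 = s^2 - 2 x1 mod 53 = 19^2 - 2*13 = 17
y3 = s (x1 - x3) - y1 mod 53 = 19 * (13 - 17) - 46 = 37

2P = (17, 37)


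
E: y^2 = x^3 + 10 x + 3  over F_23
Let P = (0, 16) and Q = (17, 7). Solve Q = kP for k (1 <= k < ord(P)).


Enumerate multiples of P until we hit Q = (17, 7):
  1P = (0, 16)
  2P = (16, 2)
  3P = (11, 8)
  4P = (15, 20)
  5P = (14, 14)
  6P = (17, 16)
  7P = (6, 7)
  8P = (2, 10)
  9P = (7, 5)
  10P = (18, 9)
  11P = (18, 14)
  12P = (7, 18)
  13P = (2, 13)
  14P = (6, 16)
  15P = (17, 7)
Match found at i = 15.

k = 15


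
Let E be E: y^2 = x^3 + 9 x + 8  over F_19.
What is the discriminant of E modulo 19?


4 a^3 + 27 b^2 = 4*9^3 + 27*8^2 = 2916 + 1728 = 4644
Delta = -16 * (4644) = -74304
Delta mod 19 = 5

Delta = 5 (mod 19)


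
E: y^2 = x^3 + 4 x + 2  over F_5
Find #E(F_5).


For each x in F_5, count y with y^2 = x^3 + 4 x + 2 mod 5:
  x = 3: RHS = 1, y in [1, 4]  -> 2 point(s)
Affine points: 2. Add the point at infinity: total = 3.

#E(F_5) = 3


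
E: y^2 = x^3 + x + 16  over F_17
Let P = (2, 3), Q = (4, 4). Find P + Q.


P != Q, so use the chord formula.
s = (y2 - y1) / (x2 - x1) = (1) / (2) mod 17 = 9
x3 = s^2 - x1 - x2 mod 17 = 9^2 - 2 - 4 = 7
y3 = s (x1 - x3) - y1 mod 17 = 9 * (2 - 7) - 3 = 3

P + Q = (7, 3)


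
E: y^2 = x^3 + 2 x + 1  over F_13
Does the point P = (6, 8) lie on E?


Check whether y^2 = x^3 + 2 x + 1 (mod 13) for (x, y) = (6, 8).
LHS: y^2 = 8^2 mod 13 = 12
RHS: x^3 + 2 x + 1 = 6^3 + 2*6 + 1 mod 13 = 8
LHS != RHS

No, not on the curve


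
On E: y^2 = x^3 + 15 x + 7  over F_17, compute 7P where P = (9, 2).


k = 7 = 111_2 (binary, LSB first: 111)
Double-and-add from P = (9, 2):
  bit 0 = 1: acc = O + (9, 2) = (9, 2)
  bit 1 = 1: acc = (9, 2) + (7, 8) = (10, 1)
  bit 2 = 1: acc = (10, 1) + (16, 5) = (16, 12)

7P = (16, 12)


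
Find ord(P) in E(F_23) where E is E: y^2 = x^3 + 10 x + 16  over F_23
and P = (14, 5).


Compute successive multiples of P until we hit O:
  1P = (14, 5)
  2P = (18, 18)
  3P = (3, 2)
  4P = (19, 2)
  5P = (6, 4)
  6P = (12, 1)
  7P = (1, 21)
  8P = (17, 4)
  ... (continuing to 23P)
  23P = O

ord(P) = 23


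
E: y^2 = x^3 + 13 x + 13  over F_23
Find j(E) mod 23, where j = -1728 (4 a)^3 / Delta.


Delta = -16(4 a^3 + 27 b^2) mod 23 = 8
-1728 * (4 a)^3 = -1728 * (4*13)^3 mod 23 = 19
j = 19 * 8^(-1) mod 23 = 11

j = 11 (mod 23)


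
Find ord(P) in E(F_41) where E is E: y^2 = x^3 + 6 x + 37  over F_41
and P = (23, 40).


Compute successive multiples of P until we hit O:
  1P = (23, 40)
  2P = (4, 17)
  3P = (35, 21)
  4P = (8, 8)
  5P = (12, 19)
  6P = (11, 9)
  7P = (2, 4)
  8P = (34, 29)
  ... (continuing to 26P)
  26P = O

ord(P) = 26


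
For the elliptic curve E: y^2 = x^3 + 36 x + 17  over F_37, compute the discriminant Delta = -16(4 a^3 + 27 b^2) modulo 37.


4 a^3 + 27 b^2 = 4*36^3 + 27*17^2 = 186624 + 7803 = 194427
Delta = -16 * (194427) = -3110832
Delta mod 37 = 17

Delta = 17 (mod 37)


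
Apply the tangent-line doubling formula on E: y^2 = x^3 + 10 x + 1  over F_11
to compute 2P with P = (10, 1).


Doubling: s = (3 x1^2 + a) / (2 y1)
s = (3*10^2 + 10) / (2*1) mod 11 = 1
x3 = s^2 - 2 x1 mod 11 = 1^2 - 2*10 = 3
y3 = s (x1 - x3) - y1 mod 11 = 1 * (10 - 3) - 1 = 6

2P = (3, 6)


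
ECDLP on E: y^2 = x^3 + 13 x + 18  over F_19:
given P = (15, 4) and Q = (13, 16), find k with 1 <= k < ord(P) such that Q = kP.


Enumerate multiples of P until we hit Q = (13, 16):
  1P = (15, 4)
  2P = (13, 16)
Match found at i = 2.

k = 2


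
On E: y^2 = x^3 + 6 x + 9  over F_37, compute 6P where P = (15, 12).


k = 6 = 110_2 (binary, LSB first: 011)
Double-and-add from P = (15, 12):
  bit 0 = 0: acc unchanged = O
  bit 1 = 1: acc = O + (23, 20) = (23, 20)
  bit 2 = 1: acc = (23, 20) + (12, 12) = (1, 33)

6P = (1, 33)


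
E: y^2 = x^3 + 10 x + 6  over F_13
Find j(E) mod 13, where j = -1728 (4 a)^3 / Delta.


Delta = -16(4 a^3 + 27 b^2) mod 13 = 8
-1728 * (4 a)^3 = -1728 * (4*10)^3 mod 13 = 1
j = 1 * 8^(-1) mod 13 = 5

j = 5 (mod 13)


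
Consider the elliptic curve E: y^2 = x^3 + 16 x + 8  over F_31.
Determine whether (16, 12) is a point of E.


Check whether y^2 = x^3 + 16 x + 8 (mod 31) for (x, y) = (16, 12).
LHS: y^2 = 12^2 mod 31 = 20
RHS: x^3 + 16 x + 8 = 16^3 + 16*16 + 8 mod 31 = 20
LHS = RHS

Yes, on the curve


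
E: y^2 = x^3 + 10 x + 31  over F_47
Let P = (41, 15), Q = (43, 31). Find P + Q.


P != Q, so use the chord formula.
s = (y2 - y1) / (x2 - x1) = (16) / (2) mod 47 = 8
x3 = s^2 - x1 - x2 mod 47 = 8^2 - 41 - 43 = 27
y3 = s (x1 - x3) - y1 mod 47 = 8 * (41 - 27) - 15 = 3

P + Q = (27, 3)


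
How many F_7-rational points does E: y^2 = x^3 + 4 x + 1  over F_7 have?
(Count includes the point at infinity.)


For each x in F_7, count y with y^2 = x^3 + 4 x + 1 mod 7:
  x = 0: RHS = 1, y in [1, 6]  -> 2 point(s)
  x = 4: RHS = 4, y in [2, 5]  -> 2 point(s)
Affine points: 4. Add the point at infinity: total = 5.

#E(F_7) = 5


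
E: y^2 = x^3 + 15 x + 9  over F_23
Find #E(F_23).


For each x in F_23, count y with y^2 = x^3 + 15 x + 9 mod 23:
  x = 0: RHS = 9, y in [3, 20]  -> 2 point(s)
  x = 1: RHS = 2, y in [5, 18]  -> 2 point(s)
  x = 2: RHS = 1, y in [1, 22]  -> 2 point(s)
  x = 3: RHS = 12, y in [9, 14]  -> 2 point(s)
  x = 4: RHS = 18, y in [8, 15]  -> 2 point(s)
  x = 5: RHS = 2, y in [5, 18]  -> 2 point(s)
  x = 6: RHS = 16, y in [4, 19]  -> 2 point(s)
  x = 10: RHS = 9, y in [3, 20]  -> 2 point(s)
  x = 12: RHS = 8, y in [10, 13]  -> 2 point(s)
  x = 13: RHS = 9, y in [3, 20]  -> 2 point(s)
  x = 17: RHS = 2, y in [5, 18]  -> 2 point(s)
  x = 18: RHS = 16, y in [4, 19]  -> 2 point(s)
  x = 19: RHS = 0, y in [0]  -> 1 point(s)
  x = 20: RHS = 6, y in [11, 12]  -> 2 point(s)
  x = 22: RHS = 16, y in [4, 19]  -> 2 point(s)
Affine points: 29. Add the point at infinity: total = 30.

#E(F_23) = 30
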